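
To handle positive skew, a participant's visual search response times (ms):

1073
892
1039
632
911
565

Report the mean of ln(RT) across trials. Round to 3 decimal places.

6.720

ln(RT): 6.9782, 6.7935, 6.9460, 6.4489, 6.8145, 6.3368
Σ ln(RT) = 40.3180
Mean = 40.3180/6 = 6.71966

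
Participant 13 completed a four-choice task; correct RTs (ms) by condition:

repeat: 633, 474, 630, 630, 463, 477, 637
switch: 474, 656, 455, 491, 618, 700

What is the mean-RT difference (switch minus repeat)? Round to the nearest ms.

M(repeat) = 3944/7 = 563.429
M(switch) = 3394/6 = 565.667
Difference = 565.667 − 563.429 = 2.238 ms

2 ms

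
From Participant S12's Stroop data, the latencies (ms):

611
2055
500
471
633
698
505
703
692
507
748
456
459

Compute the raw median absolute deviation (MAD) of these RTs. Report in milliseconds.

106 ms

Sorted: 456, 459, 471, 500, 505, 507, 611, 633, 692, 698, 703, 748, 2055 → median = 611
|x − 611|: 0, 1444, 111, 140, 22, 87, 106, 92, 81, 104, 137, 155, 152
Sorted deviations: 0, 22, 81, 87, 92, 104, 106, 111, 137, 140, 152, 155, 1444 → MAD = 106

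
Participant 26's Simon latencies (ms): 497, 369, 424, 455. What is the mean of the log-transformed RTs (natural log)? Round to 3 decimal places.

6.072

ln(RT): 6.2086, 5.9108, 6.0497, 6.1203
Σ ln(RT) = 24.2894
Mean = 24.2894/4 = 6.07235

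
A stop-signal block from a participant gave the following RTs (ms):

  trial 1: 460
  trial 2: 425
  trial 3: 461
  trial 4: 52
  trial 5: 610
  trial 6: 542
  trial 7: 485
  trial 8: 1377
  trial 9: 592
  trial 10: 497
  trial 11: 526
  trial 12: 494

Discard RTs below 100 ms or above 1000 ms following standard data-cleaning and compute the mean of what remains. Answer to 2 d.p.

509.20 ms

Excluded: 52, 1377
Retained (n=10): Σ = 5092
Mean = 5092/10 = 509.2000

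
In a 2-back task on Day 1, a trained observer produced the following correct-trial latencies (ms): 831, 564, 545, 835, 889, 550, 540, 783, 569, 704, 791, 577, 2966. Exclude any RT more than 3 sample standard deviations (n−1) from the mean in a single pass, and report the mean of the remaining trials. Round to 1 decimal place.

681.5 ms

n = 13, ΣRT = 11144, M = 857.231
Σ(x−M)² = 5022580.31; s = √(5022580.31/12) = 646.953
Cutoffs: 857.231 ± 3·646.953 → [-1083.6, 2798.1]
Outside: 2966 → excluded.
Retained (n=12): Σ = 8178, mean = 8178/12 = 681.500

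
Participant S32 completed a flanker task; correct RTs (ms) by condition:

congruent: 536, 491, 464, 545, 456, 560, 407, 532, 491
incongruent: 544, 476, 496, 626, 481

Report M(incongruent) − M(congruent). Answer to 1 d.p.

M(congruent) = 4482/9 = 498.000
M(incongruent) = 2623/5 = 524.600
Difference = 524.600 − 498.000 = 26.600 ms

26.6 ms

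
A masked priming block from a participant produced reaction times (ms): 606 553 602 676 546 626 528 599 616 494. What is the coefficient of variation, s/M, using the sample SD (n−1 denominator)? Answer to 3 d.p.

n = 10, Σ = 5846, M = 584.6000
Σ(x−M)² = 25922.400; s = √(25922.400/9) = 53.6681
CV = 53.6681 / 584.6000 = 0.09180

0.092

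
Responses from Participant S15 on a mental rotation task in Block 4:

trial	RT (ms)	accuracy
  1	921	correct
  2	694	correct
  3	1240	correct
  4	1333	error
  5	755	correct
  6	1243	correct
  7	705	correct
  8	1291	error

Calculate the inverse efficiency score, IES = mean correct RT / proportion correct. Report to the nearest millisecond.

Correct trials (n=6): 921, 694, 1240, 755, 1243, 705
Mean correct RT = 5558/6 = 926.3333 ms
Proportion correct = 6/8
IES = 926.3333 / (6/8) = 1235.111 ms

1235 ms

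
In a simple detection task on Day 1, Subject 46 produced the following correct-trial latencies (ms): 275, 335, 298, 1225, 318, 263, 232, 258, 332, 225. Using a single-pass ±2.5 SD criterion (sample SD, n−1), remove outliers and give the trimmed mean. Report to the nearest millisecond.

n = 10, ΣRT = 3761, M = 376.100
Σ(x−M)² = 814296.90; s = √(814296.90/9) = 300.795
Cutoffs: 376.100 ± 2.5·300.795 → [-375.9, 1128.1]
Outside: 1225 → excluded.
Retained (n=9): Σ = 2536, mean = 2536/9 = 281.778

282 ms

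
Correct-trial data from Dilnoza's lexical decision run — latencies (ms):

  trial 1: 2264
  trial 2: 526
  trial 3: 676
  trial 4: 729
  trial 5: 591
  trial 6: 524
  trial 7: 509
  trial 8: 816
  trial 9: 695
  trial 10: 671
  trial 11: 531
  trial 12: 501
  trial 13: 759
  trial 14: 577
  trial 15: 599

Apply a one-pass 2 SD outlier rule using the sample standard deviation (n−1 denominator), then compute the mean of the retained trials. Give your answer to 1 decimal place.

621.7 ms

n = 15, ΣRT = 10968, M = 731.200
Σ(x−M)² = 2653820.40; s = √(2653820.40/14) = 435.383
Cutoffs: 731.200 ± 2·435.383 → [-139.6, 1602.0]
Outside: 2264 → excluded.
Retained (n=14): Σ = 8704, mean = 8704/14 = 621.714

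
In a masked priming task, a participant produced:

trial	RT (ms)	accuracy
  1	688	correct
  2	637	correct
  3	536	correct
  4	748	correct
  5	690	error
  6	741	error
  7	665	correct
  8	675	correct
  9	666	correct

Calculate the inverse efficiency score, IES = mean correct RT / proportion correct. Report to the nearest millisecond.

Correct trials (n=7): 688, 637, 536, 748, 665, 675, 666
Mean correct RT = 4615/7 = 659.2857 ms
Proportion correct = 7/9
IES = 659.2857 / (7/9) = 847.653 ms

848 ms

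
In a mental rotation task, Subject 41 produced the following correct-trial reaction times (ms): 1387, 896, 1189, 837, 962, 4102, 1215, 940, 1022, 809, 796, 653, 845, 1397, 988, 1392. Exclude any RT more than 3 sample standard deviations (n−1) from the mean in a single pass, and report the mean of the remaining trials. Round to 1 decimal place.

1021.9 ms

n = 16, ΣRT = 19430, M = 1214.375
Σ(x−M)² = 9695673.75; s = √(9695673.75/15) = 803.977
Cutoffs: 1214.375 ± 3·803.977 → [-1197.6, 3626.3]
Outside: 4102 → excluded.
Retained (n=15): Σ = 15328, mean = 15328/15 = 1021.867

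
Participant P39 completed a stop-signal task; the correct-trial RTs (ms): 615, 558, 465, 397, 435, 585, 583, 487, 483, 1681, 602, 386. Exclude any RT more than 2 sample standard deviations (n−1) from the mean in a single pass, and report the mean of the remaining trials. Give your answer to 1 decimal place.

n = 12, ΣRT = 7277, M = 606.417
Σ(x−M)² = 1329486.92; s = √(1329486.92/11) = 347.653
Cutoffs: 606.417 ± 2·347.653 → [-88.9, 1301.7]
Outside: 1681 → excluded.
Retained (n=11): Σ = 5596, mean = 5596/11 = 508.727

508.7 ms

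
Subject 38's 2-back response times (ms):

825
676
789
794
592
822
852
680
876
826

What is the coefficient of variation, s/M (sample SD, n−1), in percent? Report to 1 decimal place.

11.9%

n = 10, Σ = 7732, M = 773.2000
Σ(x−M)² = 76279.600; s = √(76279.600/9) = 92.0625
CV = 92.0625 / 773.2000 = 0.11907 = 11.907%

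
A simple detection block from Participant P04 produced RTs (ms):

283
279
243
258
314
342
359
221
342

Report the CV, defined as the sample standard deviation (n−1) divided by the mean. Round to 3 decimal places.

0.165

n = 9, Σ = 2641, M = 293.4444
Σ(x−M)² = 18802.222; s = √(18802.222/8) = 48.4797
CV = 48.4797 / 293.4444 = 0.16521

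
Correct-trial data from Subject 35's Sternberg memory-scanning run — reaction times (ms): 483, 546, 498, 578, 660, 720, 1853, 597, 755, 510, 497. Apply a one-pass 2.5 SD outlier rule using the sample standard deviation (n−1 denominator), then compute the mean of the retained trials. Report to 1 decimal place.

584.4 ms

n = 11, ΣRT = 7697, M = 699.727
Σ(x−M)² = 1548844.18; s = √(1548844.18/10) = 393.554
Cutoffs: 699.727 ± 2.5·393.554 → [-284.2, 1683.6]
Outside: 1853 → excluded.
Retained (n=10): Σ = 5844, mean = 5844/10 = 584.400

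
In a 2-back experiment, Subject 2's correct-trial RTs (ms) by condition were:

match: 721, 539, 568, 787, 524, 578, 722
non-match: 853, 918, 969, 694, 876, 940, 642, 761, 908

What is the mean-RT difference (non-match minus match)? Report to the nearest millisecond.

M(match) = 4439/7 = 634.143
M(non-match) = 7561/9 = 840.111
Difference = 840.111 − 634.143 = 205.968 ms

206 ms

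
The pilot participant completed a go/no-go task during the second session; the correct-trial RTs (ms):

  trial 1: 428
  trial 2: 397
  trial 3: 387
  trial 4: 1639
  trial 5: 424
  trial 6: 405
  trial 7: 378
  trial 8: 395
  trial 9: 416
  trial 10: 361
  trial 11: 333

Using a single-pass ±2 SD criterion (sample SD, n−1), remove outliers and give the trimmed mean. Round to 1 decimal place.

392.4 ms

n = 11, ΣRT = 5563, M = 505.727
Σ(x−M)² = 1420498.18; s = √(1420498.18/10) = 376.895
Cutoffs: 505.727 ± 2·376.895 → [-248.1, 1259.5]
Outside: 1639 → excluded.
Retained (n=10): Σ = 3924, mean = 3924/10 = 392.400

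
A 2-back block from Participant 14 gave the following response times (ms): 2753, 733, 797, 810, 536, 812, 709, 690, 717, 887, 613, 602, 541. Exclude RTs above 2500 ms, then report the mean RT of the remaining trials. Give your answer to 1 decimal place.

Excluded: 2753
Retained (n=12): Σ = 8447
Mean = 8447/12 = 703.9167

703.9 ms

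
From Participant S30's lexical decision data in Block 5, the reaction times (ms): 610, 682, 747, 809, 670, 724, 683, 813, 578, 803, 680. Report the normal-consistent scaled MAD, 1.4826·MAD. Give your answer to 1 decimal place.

Sorted: 578, 610, 670, 680, 682, 683, 724, 747, 803, 809, 813 → median = 683
|x − 683| sorted: 0, 1, 3, 13, 41, 64, 73, 105, 120, 126, 130 → MAD = 64
Robust SD ≈ 1.4826 × 64 = 94.886

94.9 ms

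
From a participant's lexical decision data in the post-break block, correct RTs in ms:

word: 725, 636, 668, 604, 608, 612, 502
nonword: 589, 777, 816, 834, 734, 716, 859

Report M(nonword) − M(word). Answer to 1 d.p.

M(word) = 4355/7 = 622.143
M(nonword) = 5325/7 = 760.714
Difference = 760.714 − 622.143 = 138.571 ms

138.6 ms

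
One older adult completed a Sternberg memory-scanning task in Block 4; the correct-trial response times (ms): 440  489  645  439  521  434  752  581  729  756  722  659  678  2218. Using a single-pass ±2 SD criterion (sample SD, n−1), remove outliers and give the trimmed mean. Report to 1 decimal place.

n = 14, ΣRT = 10063, M = 718.786
Σ(x−M)² = 2608938.36; s = √(2608938.36/13) = 447.982
Cutoffs: 718.786 ± 2·447.982 → [-177.2, 1614.7]
Outside: 2218 → excluded.
Retained (n=13): Σ = 7845, mean = 7845/13 = 603.462

603.5 ms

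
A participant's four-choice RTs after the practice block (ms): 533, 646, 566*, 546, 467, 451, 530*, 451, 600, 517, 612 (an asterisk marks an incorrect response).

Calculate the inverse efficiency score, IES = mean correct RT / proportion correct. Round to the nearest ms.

655 ms

Correct trials (n=9): 533, 646, 546, 467, 451, 451, 600, 517, 612
Mean correct RT = 4823/9 = 535.8889 ms
Proportion correct = 9/11
IES = 535.8889 / (9/11) = 654.975 ms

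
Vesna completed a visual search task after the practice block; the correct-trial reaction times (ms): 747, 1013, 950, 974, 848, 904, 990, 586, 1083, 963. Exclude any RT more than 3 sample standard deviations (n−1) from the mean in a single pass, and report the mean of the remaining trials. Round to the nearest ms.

906 ms

n = 10, ΣRT = 9058, M = 905.800
Σ(x−M)² = 190691.60; s = √(190691.60/9) = 145.561
Cutoffs: 905.800 ± 3·145.561 → [469.1, 1342.5]
No RTs fall outside the cutoffs; all 10 retained. Mean = 9058/10 = 905.800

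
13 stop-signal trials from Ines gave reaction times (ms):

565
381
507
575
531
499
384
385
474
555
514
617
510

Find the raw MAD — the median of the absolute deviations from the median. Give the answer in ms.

45 ms

Sorted: 381, 384, 385, 474, 499, 507, 510, 514, 531, 555, 565, 575, 617 → median = 510
|x − 510|: 55, 129, 3, 65, 21, 11, 126, 125, 36, 45, 4, 107, 0
Sorted deviations: 0, 3, 4, 11, 21, 36, 45, 55, 65, 107, 125, 126, 129 → MAD = 45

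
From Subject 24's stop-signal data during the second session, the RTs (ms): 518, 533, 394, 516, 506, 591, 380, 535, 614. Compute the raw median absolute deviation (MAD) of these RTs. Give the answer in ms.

Sorted: 380, 394, 506, 516, 518, 533, 535, 591, 614 → median = 518
|x − 518|: 0, 15, 124, 2, 12, 73, 138, 17, 96
Sorted deviations: 0, 2, 12, 15, 17, 73, 96, 124, 138 → MAD = 17

17 ms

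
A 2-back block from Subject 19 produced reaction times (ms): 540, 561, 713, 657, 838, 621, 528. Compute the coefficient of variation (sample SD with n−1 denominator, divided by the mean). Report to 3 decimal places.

n = 7, Σ = 4458, M = 636.8571
Σ(x−M)² = 73898.857; s = √(73898.857/6) = 110.9796
CV = 110.9796 / 636.8571 = 0.17426

0.174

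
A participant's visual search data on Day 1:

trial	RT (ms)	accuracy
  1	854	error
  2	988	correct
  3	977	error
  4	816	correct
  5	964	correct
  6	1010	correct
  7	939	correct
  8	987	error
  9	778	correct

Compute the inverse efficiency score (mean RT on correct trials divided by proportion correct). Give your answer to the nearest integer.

Correct trials (n=6): 988, 816, 964, 1010, 939, 778
Mean correct RT = 5495/6 = 915.8333 ms
Proportion correct = 6/9
IES = 915.8333 / (6/9) = 1373.750 ms

1374 ms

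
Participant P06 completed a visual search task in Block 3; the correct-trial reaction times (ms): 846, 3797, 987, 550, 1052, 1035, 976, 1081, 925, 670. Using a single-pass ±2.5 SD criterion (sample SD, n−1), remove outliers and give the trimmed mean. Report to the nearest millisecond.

902 ms

n = 10, ΣRT = 11919, M = 1191.900
Σ(x−M)² = 7806928.90; s = √(7806928.90/9) = 931.363
Cutoffs: 1191.900 ± 2.5·931.363 → [-1136.5, 3520.3]
Outside: 3797 → excluded.
Retained (n=9): Σ = 8122, mean = 8122/9 = 902.444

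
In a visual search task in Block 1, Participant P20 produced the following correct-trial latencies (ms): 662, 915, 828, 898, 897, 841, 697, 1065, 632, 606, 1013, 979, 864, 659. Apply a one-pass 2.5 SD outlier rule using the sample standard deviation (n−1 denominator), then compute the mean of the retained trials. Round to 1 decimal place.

n = 14, ΣRT = 11556, M = 825.429
Σ(x−M)² = 292775.43; s = √(292775.43/13) = 150.071
Cutoffs: 825.429 ± 2.5·150.071 → [450.3, 1200.6]
No RTs fall outside the cutoffs; all 14 retained. Mean = 11556/14 = 825.429

825.4 ms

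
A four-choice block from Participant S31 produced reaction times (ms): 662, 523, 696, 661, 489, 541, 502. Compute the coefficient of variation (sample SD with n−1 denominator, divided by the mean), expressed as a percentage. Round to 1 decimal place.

n = 7, Σ = 4074, M = 582.0000
Σ(x−M)² = 45848.000; s = √(45848.000/6) = 87.4147
CV = 87.4147 / 582.0000 = 0.15020 = 15.020%

15.0%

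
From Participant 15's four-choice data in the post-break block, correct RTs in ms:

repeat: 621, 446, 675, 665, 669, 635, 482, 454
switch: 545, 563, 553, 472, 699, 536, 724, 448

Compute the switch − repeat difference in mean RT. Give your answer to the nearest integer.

M(repeat) = 4647/8 = 580.875
M(switch) = 4540/8 = 567.500
Difference = 567.500 − 580.875 = -13.375 ms

-13 ms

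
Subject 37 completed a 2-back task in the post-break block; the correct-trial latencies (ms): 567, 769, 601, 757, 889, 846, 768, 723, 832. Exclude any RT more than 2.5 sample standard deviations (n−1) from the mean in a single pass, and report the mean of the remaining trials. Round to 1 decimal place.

750.2 ms

n = 9, ΣRT = 6752, M = 750.222
Σ(x−M)² = 92413.56; s = √(92413.56/8) = 107.479
Cutoffs: 750.222 ± 2.5·107.479 → [481.5, 1018.9]
No RTs fall outside the cutoffs; all 9 retained. Mean = 6752/9 = 750.222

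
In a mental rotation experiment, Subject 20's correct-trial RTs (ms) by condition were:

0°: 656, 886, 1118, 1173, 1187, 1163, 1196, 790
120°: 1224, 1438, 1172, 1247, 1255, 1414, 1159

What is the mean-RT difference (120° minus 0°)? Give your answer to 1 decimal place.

M(0°) = 8169/8 = 1021.125
M(120°) = 8909/7 = 1272.714
Difference = 1272.714 − 1021.125 = 251.589 ms

251.6 ms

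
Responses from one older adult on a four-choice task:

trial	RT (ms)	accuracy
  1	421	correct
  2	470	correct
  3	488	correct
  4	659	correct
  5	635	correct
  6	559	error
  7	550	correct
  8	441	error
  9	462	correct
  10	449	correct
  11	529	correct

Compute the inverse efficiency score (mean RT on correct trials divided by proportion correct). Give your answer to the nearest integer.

Correct trials (n=9): 421, 470, 488, 659, 635, 550, 462, 449, 529
Mean correct RT = 4663/9 = 518.1111 ms
Proportion correct = 9/11
IES = 518.1111 / (9/11) = 633.247 ms

633 ms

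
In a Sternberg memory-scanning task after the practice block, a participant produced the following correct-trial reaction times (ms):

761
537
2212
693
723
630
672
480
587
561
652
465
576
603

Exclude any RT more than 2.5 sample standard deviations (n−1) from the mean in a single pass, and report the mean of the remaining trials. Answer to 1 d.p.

n = 14, ΣRT = 10152, M = 725.143
Σ(x−M)² = 2476649.71; s = √(2476649.71/13) = 436.476
Cutoffs: 725.143 ± 2.5·436.476 → [-366.0, 1816.3]
Outside: 2212 → excluded.
Retained (n=13): Σ = 7940, mean = 7940/13 = 610.769

610.8 ms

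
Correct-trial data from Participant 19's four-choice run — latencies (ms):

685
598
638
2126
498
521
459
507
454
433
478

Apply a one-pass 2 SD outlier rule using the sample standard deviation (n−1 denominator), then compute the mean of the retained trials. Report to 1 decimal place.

527.1 ms

n = 11, ΣRT = 7397, M = 672.455
Σ(x−M)² = 2388866.73; s = √(2388866.73/10) = 488.760
Cutoffs: 672.455 ± 2·488.760 → [-305.1, 1650.0]
Outside: 2126 → excluded.
Retained (n=10): Σ = 5271, mean = 5271/10 = 527.100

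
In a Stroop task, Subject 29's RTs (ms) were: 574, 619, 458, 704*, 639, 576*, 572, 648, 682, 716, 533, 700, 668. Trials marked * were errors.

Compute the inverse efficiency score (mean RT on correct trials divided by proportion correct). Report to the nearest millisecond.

732 ms

Correct trials (n=11): 574, 619, 458, 639, 572, 648, 682, 716, 533, 700, 668
Mean correct RT = 6809/11 = 619.0000 ms
Proportion correct = 11/13
IES = 619.0000 / (11/13) = 731.545 ms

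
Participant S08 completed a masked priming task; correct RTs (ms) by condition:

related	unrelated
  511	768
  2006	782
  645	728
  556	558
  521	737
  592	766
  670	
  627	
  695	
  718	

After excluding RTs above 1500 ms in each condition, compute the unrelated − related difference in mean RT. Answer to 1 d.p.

related: exclude 2006
M(related) = 5535/9 = 615.000
M(unrelated) = 4339/6 = 723.167
Difference = 723.167 − 615.000 = 108.167 ms

108.2 ms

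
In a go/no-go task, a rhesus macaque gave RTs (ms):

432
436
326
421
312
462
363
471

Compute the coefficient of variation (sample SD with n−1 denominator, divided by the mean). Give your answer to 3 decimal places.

0.152

n = 8, Σ = 3223, M = 402.8750
Σ(x−M)² = 26168.875; s = √(26168.875/7) = 61.1425
CV = 61.1425 / 402.8750 = 0.15177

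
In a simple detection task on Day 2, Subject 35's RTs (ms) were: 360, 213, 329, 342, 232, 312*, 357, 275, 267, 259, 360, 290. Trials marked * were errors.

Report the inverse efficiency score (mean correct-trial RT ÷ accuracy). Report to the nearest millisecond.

326 ms

Correct trials (n=11): 360, 213, 329, 342, 232, 357, 275, 267, 259, 360, 290
Mean correct RT = 3284/11 = 298.5455 ms
Proportion correct = 11/12
IES = 298.5455 / (11/12) = 325.686 ms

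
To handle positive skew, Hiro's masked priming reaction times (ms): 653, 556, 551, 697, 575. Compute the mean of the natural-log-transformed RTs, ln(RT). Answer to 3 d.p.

ln(RT): 6.4816, 6.3208, 6.3117, 6.5468, 6.3544
Σ ln(RT) = 32.0152
Mean = 32.0152/5 = 6.40305

6.403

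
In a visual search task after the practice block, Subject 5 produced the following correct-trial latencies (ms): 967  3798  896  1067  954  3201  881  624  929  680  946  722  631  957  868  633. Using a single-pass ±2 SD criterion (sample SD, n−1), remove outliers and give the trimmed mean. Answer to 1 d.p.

n = 16, ΣRT = 18754, M = 1172.125
Σ(x−M)² = 12850983.75; s = √(12850983.75/15) = 925.598
Cutoffs: 1172.125 ± 2·925.598 → [-679.1, 3023.3]
Outside: 3201, 3798 → excluded.
Retained (n=14): Σ = 11755, mean = 11755/14 = 839.643

839.6 ms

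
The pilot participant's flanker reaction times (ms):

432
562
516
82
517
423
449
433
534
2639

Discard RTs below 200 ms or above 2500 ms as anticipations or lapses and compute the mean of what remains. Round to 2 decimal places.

483.25 ms

Excluded: 82, 2639
Retained (n=8): Σ = 3866
Mean = 3866/8 = 483.2500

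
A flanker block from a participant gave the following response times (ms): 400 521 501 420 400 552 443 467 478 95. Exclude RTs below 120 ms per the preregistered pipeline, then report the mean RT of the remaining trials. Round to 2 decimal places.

464.67 ms

Excluded: 95
Retained (n=9): Σ = 4182
Mean = 4182/9 = 464.6667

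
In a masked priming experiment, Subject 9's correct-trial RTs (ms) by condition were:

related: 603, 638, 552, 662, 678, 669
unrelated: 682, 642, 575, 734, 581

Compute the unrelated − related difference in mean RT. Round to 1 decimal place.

9.1 ms

M(related) = 3802/6 = 633.667
M(unrelated) = 3214/5 = 642.800
Difference = 642.800 − 633.667 = 9.133 ms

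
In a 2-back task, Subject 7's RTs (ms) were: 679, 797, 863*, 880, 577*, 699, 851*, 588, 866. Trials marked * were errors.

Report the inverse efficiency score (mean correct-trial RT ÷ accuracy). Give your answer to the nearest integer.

1127 ms

Correct trials (n=6): 679, 797, 880, 699, 588, 866
Mean correct RT = 4509/6 = 751.5000 ms
Proportion correct = 6/9
IES = 751.5000 / (6/9) = 1127.250 ms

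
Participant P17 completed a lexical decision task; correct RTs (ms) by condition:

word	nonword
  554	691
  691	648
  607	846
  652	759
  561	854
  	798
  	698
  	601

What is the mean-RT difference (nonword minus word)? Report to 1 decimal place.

123.9 ms

M(word) = 3065/5 = 613.000
M(nonword) = 5895/8 = 736.875
Difference = 736.875 − 613.000 = 123.875 ms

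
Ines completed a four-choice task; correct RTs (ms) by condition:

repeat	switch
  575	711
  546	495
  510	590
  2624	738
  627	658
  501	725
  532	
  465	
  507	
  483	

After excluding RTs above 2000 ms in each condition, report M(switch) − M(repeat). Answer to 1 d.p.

repeat: exclude 2624
M(repeat) = 4746/9 = 527.333
M(switch) = 3917/6 = 652.833
Difference = 652.833 − 527.333 = 125.500 ms

125.5 ms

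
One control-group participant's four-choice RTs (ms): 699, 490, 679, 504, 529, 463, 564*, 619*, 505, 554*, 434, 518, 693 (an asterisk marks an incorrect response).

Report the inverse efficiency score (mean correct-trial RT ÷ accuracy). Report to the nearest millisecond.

717 ms

Correct trials (n=10): 699, 490, 679, 504, 529, 463, 505, 434, 518, 693
Mean correct RT = 5514/10 = 551.4000 ms
Proportion correct = 10/13
IES = 551.4000 / (10/13) = 716.820 ms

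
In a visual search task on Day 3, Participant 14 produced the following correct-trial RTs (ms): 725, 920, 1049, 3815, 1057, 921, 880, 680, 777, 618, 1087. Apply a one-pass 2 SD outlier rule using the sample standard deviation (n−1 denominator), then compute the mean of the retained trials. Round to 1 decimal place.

n = 11, ΣRT = 12529, M = 1139.000
Σ(x−M)² = 8125632.00; s = √(8125632.00/10) = 901.423
Cutoffs: 1139.000 ± 2·901.423 → [-663.8, 2941.8]
Outside: 3815 → excluded.
Retained (n=10): Σ = 8714, mean = 8714/10 = 871.400

871.4 ms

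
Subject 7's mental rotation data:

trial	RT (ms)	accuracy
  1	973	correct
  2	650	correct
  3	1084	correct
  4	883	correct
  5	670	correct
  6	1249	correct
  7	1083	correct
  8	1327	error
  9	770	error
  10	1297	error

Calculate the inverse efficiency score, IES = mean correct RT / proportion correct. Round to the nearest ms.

1345 ms

Correct trials (n=7): 973, 650, 1084, 883, 670, 1249, 1083
Mean correct RT = 6592/7 = 941.7143 ms
Proportion correct = 7/10
IES = 941.7143 / (7/10) = 1345.306 ms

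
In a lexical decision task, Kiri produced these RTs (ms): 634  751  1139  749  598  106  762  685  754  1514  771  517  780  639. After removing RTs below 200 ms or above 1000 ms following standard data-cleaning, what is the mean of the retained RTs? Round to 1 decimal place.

Excluded: 106, 1139, 1514
Retained (n=11): Σ = 7640
Mean = 7640/11 = 694.5455

694.5 ms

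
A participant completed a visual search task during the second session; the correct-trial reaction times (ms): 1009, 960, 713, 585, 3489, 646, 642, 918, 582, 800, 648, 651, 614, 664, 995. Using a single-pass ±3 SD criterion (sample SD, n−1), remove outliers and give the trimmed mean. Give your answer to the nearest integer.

745 ms

n = 15, ΣRT = 13916, M = 927.733
Σ(x−M)² = 7355608.93; s = √(7355608.93/14) = 724.845
Cutoffs: 927.733 ± 3·724.845 → [-1246.8, 3102.3]
Outside: 3489 → excluded.
Retained (n=14): Σ = 10427, mean = 10427/14 = 744.786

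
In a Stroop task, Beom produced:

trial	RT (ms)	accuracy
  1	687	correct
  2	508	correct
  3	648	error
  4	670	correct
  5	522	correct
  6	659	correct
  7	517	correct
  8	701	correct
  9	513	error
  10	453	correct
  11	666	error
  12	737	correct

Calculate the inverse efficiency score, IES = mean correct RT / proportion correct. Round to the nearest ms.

808 ms

Correct trials (n=9): 687, 508, 670, 522, 659, 517, 701, 453, 737
Mean correct RT = 5454/9 = 606.0000 ms
Proportion correct = 9/12
IES = 606.0000 / (9/12) = 808.000 ms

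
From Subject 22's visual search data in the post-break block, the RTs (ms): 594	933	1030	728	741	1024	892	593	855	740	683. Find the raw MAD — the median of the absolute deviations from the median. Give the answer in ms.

Sorted: 593, 594, 683, 728, 740, 741, 855, 892, 933, 1024, 1030 → median = 741
|x − 741|: 147, 192, 289, 13, 0, 283, 151, 148, 114, 1, 58
Sorted deviations: 0, 1, 13, 58, 114, 147, 148, 151, 192, 283, 289 → MAD = 147

147 ms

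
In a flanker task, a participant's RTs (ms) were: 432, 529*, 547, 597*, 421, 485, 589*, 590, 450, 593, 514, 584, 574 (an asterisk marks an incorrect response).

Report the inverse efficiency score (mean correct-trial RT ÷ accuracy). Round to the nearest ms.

Correct trials (n=10): 432, 547, 421, 485, 590, 450, 593, 514, 584, 574
Mean correct RT = 5190/10 = 519.0000 ms
Proportion correct = 10/13
IES = 519.0000 / (10/13) = 674.700 ms

675 ms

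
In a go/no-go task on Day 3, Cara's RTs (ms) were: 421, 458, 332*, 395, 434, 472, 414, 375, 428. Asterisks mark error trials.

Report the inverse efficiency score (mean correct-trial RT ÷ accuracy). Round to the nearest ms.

478 ms

Correct trials (n=8): 421, 458, 395, 434, 472, 414, 375, 428
Mean correct RT = 3397/8 = 424.6250 ms
Proportion correct = 8/9
IES = 424.6250 / (8/9) = 477.703 ms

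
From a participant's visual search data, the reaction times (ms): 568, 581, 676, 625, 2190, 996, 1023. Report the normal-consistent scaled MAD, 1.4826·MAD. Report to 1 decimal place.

Sorted: 568, 581, 625, 676, 996, 1023, 2190 → median = 676
|x − 676| sorted: 0, 51, 95, 108, 320, 347, 1514 → MAD = 108
Robust SD ≈ 1.4826 × 108 = 160.121

160.1 ms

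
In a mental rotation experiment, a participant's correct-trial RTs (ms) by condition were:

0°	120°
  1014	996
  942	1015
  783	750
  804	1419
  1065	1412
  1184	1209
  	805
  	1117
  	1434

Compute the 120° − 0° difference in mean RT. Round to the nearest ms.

163 ms

M(0°) = 5792/6 = 965.333
M(120°) = 10157/9 = 1128.556
Difference = 1128.556 − 965.333 = 163.222 ms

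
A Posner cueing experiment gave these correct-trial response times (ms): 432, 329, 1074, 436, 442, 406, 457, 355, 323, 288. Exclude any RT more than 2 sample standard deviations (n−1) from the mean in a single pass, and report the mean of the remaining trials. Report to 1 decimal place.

385.3 ms

n = 10, ΣRT = 4542, M = 454.200
Σ(x−M)² = 457807.60; s = √(457807.60/9) = 225.538
Cutoffs: 454.200 ± 2·225.538 → [3.1, 905.3]
Outside: 1074 → excluded.
Retained (n=9): Σ = 3468, mean = 3468/9 = 385.333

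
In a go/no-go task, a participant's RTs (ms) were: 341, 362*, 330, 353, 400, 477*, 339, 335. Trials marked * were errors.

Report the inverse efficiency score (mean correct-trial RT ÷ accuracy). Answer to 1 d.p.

Correct trials (n=6): 341, 330, 353, 400, 339, 335
Mean correct RT = 2098/6 = 349.6667 ms
Proportion correct = 6/8
IES = 349.6667 / (6/8) = 466.222 ms

466.2 ms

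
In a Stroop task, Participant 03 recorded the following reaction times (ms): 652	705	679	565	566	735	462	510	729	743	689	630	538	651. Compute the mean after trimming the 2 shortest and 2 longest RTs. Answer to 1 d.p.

Sorted: 462, 510, 538, 565, 566, 630, 651, 652, 679, 689, 705, 729, 735, 743
Drop lowest 2 (462, 510) and highest 2 (735, 743)
Remaining (n=10): Σ = 6404, mean = 6404/10 = 640.400

640.4 ms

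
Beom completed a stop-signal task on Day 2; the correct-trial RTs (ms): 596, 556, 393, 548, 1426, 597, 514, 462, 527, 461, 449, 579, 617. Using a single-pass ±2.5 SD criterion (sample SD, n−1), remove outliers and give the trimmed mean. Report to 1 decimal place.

n = 13, ΣRT = 7725, M = 594.231
Σ(x−M)² = 803978.31; s = √(803978.31/12) = 258.840
Cutoffs: 594.231 ± 2.5·258.840 → [-52.9, 1241.3]
Outside: 1426 → excluded.
Retained (n=12): Σ = 6299, mean = 6299/12 = 524.917

524.9 ms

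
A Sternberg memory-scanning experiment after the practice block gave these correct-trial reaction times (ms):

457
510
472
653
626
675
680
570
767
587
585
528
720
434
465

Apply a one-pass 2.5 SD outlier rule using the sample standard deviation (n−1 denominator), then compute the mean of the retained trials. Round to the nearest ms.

n = 15, ΣRT = 8729, M = 581.933
Σ(x−M)² = 150094.93; s = √(150094.93/14) = 103.543
Cutoffs: 581.933 ± 2.5·103.543 → [323.1, 840.8]
No RTs fall outside the cutoffs; all 15 retained. Mean = 8729/15 = 581.933

582 ms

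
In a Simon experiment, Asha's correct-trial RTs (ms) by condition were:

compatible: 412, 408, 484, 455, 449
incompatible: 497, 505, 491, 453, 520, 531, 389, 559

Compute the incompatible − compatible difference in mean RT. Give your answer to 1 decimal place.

51.5 ms

M(compatible) = 2208/5 = 441.600
M(incompatible) = 3945/8 = 493.125
Difference = 493.125 − 441.600 = 51.525 ms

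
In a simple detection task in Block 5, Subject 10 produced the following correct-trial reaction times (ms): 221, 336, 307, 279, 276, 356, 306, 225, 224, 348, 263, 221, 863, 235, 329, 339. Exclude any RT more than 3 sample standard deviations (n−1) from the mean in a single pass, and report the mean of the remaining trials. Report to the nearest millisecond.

n = 16, ΣRT = 5128, M = 320.500
Σ(x−M)² = 349922.00; s = √(349922.00/15) = 152.736
Cutoffs: 320.500 ± 3·152.736 → [-137.7, 778.7]
Outside: 863 → excluded.
Retained (n=15): Σ = 4265, mean = 4265/15 = 284.333

284 ms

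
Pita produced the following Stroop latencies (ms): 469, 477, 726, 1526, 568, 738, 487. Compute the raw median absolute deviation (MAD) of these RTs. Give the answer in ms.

99 ms

Sorted: 469, 477, 487, 568, 726, 738, 1526 → median = 568
|x − 568|: 99, 91, 158, 958, 0, 170, 81
Sorted deviations: 0, 81, 91, 99, 158, 170, 958 → MAD = 99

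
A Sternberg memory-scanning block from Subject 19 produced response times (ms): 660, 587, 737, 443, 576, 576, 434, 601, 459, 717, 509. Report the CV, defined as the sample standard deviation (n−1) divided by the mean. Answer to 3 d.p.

0.183

n = 11, Σ = 6299, M = 572.6364
Σ(x−M)² = 109510.545; s = √(109510.545/10) = 104.6473
CV = 104.6473 / 572.6364 = 0.18275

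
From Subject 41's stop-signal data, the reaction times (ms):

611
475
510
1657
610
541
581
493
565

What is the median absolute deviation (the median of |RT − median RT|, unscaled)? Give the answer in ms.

Sorted: 475, 493, 510, 541, 565, 581, 610, 611, 1657 → median = 565
|x − 565|: 46, 90, 55, 1092, 45, 24, 16, 72, 0
Sorted deviations: 0, 16, 24, 45, 46, 55, 72, 90, 1092 → MAD = 46

46 ms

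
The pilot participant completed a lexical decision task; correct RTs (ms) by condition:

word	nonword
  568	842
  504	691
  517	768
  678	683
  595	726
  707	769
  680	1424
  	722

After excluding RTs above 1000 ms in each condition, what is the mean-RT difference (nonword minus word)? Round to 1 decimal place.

nonword: exclude 1424
M(word) = 4249/7 = 607.000
M(nonword) = 5201/7 = 743.000
Difference = 743.000 − 607.000 = 136.000 ms

136.0 ms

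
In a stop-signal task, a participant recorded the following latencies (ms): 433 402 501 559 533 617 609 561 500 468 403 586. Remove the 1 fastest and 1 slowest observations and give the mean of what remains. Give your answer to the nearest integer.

Sorted: 402, 403, 433, 468, 500, 501, 533, 559, 561, 586, 609, 617
Drop lowest 1 (402) and highest 1 (617)
Remaining (n=10): Σ = 5153, mean = 5153/10 = 515.300

515 ms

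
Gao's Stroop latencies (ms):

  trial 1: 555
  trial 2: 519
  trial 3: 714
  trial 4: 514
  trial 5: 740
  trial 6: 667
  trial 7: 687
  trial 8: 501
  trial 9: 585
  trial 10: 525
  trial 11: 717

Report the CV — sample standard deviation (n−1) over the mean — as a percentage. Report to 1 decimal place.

15.4%

n = 11, Σ = 6724, M = 611.2727
Σ(x−M)² = 88578.182; s = √(88578.182/10) = 94.1160
CV = 94.1160 / 611.2727 = 0.15397 = 15.397%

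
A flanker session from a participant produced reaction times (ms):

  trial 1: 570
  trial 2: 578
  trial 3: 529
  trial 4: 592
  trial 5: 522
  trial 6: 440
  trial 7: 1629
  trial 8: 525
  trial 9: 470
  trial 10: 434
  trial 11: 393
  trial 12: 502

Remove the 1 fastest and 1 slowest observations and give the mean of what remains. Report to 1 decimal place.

Sorted: 393, 434, 440, 470, 502, 522, 525, 529, 570, 578, 592, 1629
Drop lowest 1 (393) and highest 1 (1629)
Remaining (n=10): Σ = 5162, mean = 5162/10 = 516.200

516.2 ms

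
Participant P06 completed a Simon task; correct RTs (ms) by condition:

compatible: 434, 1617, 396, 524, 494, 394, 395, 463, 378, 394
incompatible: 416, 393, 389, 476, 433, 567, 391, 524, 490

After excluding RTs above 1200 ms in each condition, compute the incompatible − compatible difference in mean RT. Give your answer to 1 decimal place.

23.0 ms

compatible: exclude 1617
M(compatible) = 3872/9 = 430.222
M(incompatible) = 4079/9 = 453.222
Difference = 453.222 − 430.222 = 23.000 ms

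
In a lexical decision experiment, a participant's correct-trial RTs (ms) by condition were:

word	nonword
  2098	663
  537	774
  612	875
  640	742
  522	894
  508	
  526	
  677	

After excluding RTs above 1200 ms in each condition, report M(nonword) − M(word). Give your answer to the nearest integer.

215 ms

word: exclude 2098
M(word) = 4022/7 = 574.571
M(nonword) = 3948/5 = 789.600
Difference = 789.600 − 574.571 = 215.029 ms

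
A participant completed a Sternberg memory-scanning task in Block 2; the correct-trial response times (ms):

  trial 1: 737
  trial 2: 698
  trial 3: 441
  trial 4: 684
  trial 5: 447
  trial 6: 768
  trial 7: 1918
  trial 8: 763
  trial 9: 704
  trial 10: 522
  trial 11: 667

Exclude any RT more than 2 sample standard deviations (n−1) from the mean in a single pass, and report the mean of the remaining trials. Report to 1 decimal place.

n = 11, ΣRT = 8349, M = 759.000
Σ(x−M)² = 1619334.00; s = √(1619334.00/10) = 402.409
Cutoffs: 759.000 ± 2·402.409 → [-45.8, 1563.8]
Outside: 1918 → excluded.
Retained (n=10): Σ = 6431, mean = 6431/10 = 643.100

643.1 ms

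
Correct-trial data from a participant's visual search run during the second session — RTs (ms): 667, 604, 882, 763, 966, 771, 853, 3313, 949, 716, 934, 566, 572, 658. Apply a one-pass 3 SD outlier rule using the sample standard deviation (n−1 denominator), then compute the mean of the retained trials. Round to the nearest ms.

762 ms

n = 14, ΣRT = 13214, M = 943.857
Σ(x−M)² = 6294961.71; s = √(6294961.71/13) = 695.865
Cutoffs: 943.857 ± 3·695.865 → [-1143.7, 3031.5]
Outside: 3313 → excluded.
Retained (n=13): Σ = 9901, mean = 9901/13 = 761.615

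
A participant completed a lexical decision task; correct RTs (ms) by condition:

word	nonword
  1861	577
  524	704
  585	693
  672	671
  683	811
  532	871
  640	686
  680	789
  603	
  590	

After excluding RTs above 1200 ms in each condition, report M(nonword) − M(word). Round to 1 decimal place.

word: exclude 1861
M(word) = 5509/9 = 612.111
M(nonword) = 5802/8 = 725.250
Difference = 725.250 − 612.111 = 113.139 ms

113.1 ms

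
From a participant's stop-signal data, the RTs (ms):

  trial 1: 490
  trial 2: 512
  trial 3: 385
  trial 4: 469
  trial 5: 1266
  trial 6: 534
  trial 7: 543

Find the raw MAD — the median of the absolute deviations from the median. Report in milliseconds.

Sorted: 385, 469, 490, 512, 534, 543, 1266 → median = 512
|x − 512|: 22, 0, 127, 43, 754, 22, 31
Sorted deviations: 0, 22, 22, 31, 43, 127, 754 → MAD = 31

31 ms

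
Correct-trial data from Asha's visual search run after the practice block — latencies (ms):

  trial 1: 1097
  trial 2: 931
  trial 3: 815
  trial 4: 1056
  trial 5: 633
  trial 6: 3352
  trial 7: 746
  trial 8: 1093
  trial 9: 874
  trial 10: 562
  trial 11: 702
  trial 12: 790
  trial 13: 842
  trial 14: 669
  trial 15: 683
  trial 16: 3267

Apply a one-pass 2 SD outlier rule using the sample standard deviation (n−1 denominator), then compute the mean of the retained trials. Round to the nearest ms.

n = 16, ΣRT = 18112, M = 1132.000
Σ(x−M)² = 11227432.00; s = √(11227432.00/15) = 865.156
Cutoffs: 1132.000 ± 2·865.156 → [-598.3, 2862.3]
Outside: 3267, 3352 → excluded.
Retained (n=14): Σ = 11493, mean = 11493/14 = 820.929

821 ms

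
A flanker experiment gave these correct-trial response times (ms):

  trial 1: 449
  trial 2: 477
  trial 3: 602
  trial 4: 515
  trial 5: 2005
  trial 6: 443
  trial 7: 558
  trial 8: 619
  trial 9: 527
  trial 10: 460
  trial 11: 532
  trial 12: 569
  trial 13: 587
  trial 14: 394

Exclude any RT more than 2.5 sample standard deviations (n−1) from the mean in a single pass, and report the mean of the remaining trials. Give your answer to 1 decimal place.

517.8 ms

n = 14, ΣRT = 8737, M = 624.071
Σ(x−M)² = 2110964.93; s = √(2110964.93/13) = 402.966
Cutoffs: 624.071 ± 2.5·402.966 → [-383.3, 1631.5]
Outside: 2005 → excluded.
Retained (n=13): Σ = 6732, mean = 6732/13 = 517.846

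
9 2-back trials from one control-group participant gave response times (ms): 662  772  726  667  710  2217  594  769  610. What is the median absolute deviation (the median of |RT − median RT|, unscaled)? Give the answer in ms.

Sorted: 594, 610, 662, 667, 710, 726, 769, 772, 2217 → median = 710
|x − 710|: 48, 62, 16, 43, 0, 1507, 116, 59, 100
Sorted deviations: 0, 16, 43, 48, 59, 62, 100, 116, 1507 → MAD = 59

59 ms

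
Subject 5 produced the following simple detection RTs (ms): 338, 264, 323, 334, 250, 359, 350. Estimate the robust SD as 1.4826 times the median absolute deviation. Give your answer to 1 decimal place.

23.7 ms

Sorted: 250, 264, 323, 334, 338, 350, 359 → median = 334
|x − 334| sorted: 0, 4, 11, 16, 25, 70, 84 → MAD = 16
Robust SD ≈ 1.4826 × 16 = 23.722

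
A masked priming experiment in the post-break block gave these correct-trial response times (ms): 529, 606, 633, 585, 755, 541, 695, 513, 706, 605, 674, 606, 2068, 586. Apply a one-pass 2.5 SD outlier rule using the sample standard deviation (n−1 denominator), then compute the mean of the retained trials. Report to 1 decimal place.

618.0 ms

n = 14, ΣRT = 10102, M = 721.571
Σ(x−M)² = 2015569.43; s = √(2015569.43/13) = 393.756
Cutoffs: 721.571 ± 2.5·393.756 → [-262.8, 1706.0]
Outside: 2068 → excluded.
Retained (n=13): Σ = 8034, mean = 8034/13 = 618.000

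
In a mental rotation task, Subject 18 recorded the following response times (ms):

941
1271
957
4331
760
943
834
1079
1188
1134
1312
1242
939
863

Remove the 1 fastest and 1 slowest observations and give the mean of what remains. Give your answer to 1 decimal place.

Sorted: 760, 834, 863, 939, 941, 943, 957, 1079, 1134, 1188, 1242, 1271, 1312, 4331
Drop lowest 1 (760) and highest 1 (4331)
Remaining (n=12): Σ = 12703, mean = 12703/12 = 1058.583

1058.6 ms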